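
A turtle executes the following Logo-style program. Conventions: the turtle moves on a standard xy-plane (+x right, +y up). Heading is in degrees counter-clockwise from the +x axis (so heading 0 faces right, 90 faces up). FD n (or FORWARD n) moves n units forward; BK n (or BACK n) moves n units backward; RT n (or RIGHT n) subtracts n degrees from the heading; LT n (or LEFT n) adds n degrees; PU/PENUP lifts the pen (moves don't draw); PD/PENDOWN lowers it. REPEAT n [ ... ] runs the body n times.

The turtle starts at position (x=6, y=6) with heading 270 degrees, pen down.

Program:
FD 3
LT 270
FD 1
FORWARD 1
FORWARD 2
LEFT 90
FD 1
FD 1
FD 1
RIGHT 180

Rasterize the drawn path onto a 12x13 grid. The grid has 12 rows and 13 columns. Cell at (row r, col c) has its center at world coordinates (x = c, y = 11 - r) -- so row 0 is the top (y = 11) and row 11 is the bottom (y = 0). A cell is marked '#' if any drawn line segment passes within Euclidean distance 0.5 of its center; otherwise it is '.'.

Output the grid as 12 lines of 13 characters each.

Answer: .............
.............
.............
.............
.............
......#......
......#......
......#......
..#####......
..#..........
..#..........
..#..........

Derivation:
Segment 0: (6,6) -> (6,3)
Segment 1: (6,3) -> (5,3)
Segment 2: (5,3) -> (4,3)
Segment 3: (4,3) -> (2,3)
Segment 4: (2,3) -> (2,2)
Segment 5: (2,2) -> (2,1)
Segment 6: (2,1) -> (2,0)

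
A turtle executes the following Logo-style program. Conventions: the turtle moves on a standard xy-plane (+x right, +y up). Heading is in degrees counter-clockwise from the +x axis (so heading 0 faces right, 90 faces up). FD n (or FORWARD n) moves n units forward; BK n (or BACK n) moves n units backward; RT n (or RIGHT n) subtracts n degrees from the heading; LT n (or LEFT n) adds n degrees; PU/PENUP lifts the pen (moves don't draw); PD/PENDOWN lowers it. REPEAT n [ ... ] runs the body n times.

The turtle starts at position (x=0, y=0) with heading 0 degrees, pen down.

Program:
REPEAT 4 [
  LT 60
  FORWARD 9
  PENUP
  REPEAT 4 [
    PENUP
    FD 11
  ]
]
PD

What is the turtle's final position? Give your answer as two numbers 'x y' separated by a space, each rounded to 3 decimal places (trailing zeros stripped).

Answer: -79.5 45.899

Derivation:
Executing turtle program step by step:
Start: pos=(0,0), heading=0, pen down
REPEAT 4 [
  -- iteration 1/4 --
  LT 60: heading 0 -> 60
  FD 9: (0,0) -> (4.5,7.794) [heading=60, draw]
  PU: pen up
  REPEAT 4 [
    -- iteration 1/4 --
    PU: pen up
    FD 11: (4.5,7.794) -> (10,17.321) [heading=60, move]
    -- iteration 2/4 --
    PU: pen up
    FD 11: (10,17.321) -> (15.5,26.847) [heading=60, move]
    -- iteration 3/4 --
    PU: pen up
    FD 11: (15.5,26.847) -> (21,36.373) [heading=60, move]
    -- iteration 4/4 --
    PU: pen up
    FD 11: (21,36.373) -> (26.5,45.899) [heading=60, move]
  ]
  -- iteration 2/4 --
  LT 60: heading 60 -> 120
  FD 9: (26.5,45.899) -> (22,53.694) [heading=120, move]
  PU: pen up
  REPEAT 4 [
    -- iteration 1/4 --
    PU: pen up
    FD 11: (22,53.694) -> (16.5,63.22) [heading=120, move]
    -- iteration 2/4 --
    PU: pen up
    FD 11: (16.5,63.22) -> (11,72.746) [heading=120, move]
    -- iteration 3/4 --
    PU: pen up
    FD 11: (11,72.746) -> (5.5,82.272) [heading=120, move]
    -- iteration 4/4 --
    PU: pen up
    FD 11: (5.5,82.272) -> (0,91.799) [heading=120, move]
  ]
  -- iteration 3/4 --
  LT 60: heading 120 -> 180
  FD 9: (0,91.799) -> (-9,91.799) [heading=180, move]
  PU: pen up
  REPEAT 4 [
    -- iteration 1/4 --
    PU: pen up
    FD 11: (-9,91.799) -> (-20,91.799) [heading=180, move]
    -- iteration 2/4 --
    PU: pen up
    FD 11: (-20,91.799) -> (-31,91.799) [heading=180, move]
    -- iteration 3/4 --
    PU: pen up
    FD 11: (-31,91.799) -> (-42,91.799) [heading=180, move]
    -- iteration 4/4 --
    PU: pen up
    FD 11: (-42,91.799) -> (-53,91.799) [heading=180, move]
  ]
  -- iteration 4/4 --
  LT 60: heading 180 -> 240
  FD 9: (-53,91.799) -> (-57.5,84.004) [heading=240, move]
  PU: pen up
  REPEAT 4 [
    -- iteration 1/4 --
    PU: pen up
    FD 11: (-57.5,84.004) -> (-63,74.478) [heading=240, move]
    -- iteration 2/4 --
    PU: pen up
    FD 11: (-63,74.478) -> (-68.5,64.952) [heading=240, move]
    -- iteration 3/4 --
    PU: pen up
    FD 11: (-68.5,64.952) -> (-74,55.426) [heading=240, move]
    -- iteration 4/4 --
    PU: pen up
    FD 11: (-74,55.426) -> (-79.5,45.899) [heading=240, move]
  ]
]
PD: pen down
Final: pos=(-79.5,45.899), heading=240, 1 segment(s) drawn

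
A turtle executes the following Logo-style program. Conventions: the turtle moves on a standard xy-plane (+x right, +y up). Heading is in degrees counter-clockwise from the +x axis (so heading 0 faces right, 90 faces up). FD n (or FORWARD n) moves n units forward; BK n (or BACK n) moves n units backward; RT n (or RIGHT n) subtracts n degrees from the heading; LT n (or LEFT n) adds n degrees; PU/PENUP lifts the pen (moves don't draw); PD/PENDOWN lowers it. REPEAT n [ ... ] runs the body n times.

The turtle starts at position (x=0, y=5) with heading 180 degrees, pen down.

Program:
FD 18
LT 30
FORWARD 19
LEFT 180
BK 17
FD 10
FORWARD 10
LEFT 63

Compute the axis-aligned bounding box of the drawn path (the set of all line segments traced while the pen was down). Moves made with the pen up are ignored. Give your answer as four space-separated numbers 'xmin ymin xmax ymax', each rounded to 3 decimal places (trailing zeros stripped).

Executing turtle program step by step:
Start: pos=(0,5), heading=180, pen down
FD 18: (0,5) -> (-18,5) [heading=180, draw]
LT 30: heading 180 -> 210
FD 19: (-18,5) -> (-34.454,-4.5) [heading=210, draw]
LT 180: heading 210 -> 30
BK 17: (-34.454,-4.5) -> (-49.177,-13) [heading=30, draw]
FD 10: (-49.177,-13) -> (-40.517,-8) [heading=30, draw]
FD 10: (-40.517,-8) -> (-31.856,-3) [heading=30, draw]
LT 63: heading 30 -> 93
Final: pos=(-31.856,-3), heading=93, 5 segment(s) drawn

Segment endpoints: x in {-49.177, -40.517, -34.454, -31.856, -18, 0}, y in {-13, -8, -4.5, -3, 5, 5}
xmin=-49.177, ymin=-13, xmax=0, ymax=5

Answer: -49.177 -13 0 5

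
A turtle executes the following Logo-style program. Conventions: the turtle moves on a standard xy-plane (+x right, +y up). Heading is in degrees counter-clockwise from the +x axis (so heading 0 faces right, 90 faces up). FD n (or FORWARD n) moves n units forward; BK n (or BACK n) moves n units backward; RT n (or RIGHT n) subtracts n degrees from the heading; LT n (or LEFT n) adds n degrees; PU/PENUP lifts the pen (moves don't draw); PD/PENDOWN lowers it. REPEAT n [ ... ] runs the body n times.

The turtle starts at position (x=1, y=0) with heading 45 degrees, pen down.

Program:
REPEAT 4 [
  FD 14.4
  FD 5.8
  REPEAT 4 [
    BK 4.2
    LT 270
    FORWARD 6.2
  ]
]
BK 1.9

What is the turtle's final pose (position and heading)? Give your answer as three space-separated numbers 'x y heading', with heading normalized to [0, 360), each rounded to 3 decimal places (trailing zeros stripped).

Executing turtle program step by step:
Start: pos=(1,0), heading=45, pen down
REPEAT 4 [
  -- iteration 1/4 --
  FD 14.4: (1,0) -> (11.182,10.182) [heading=45, draw]
  FD 5.8: (11.182,10.182) -> (15.284,14.284) [heading=45, draw]
  REPEAT 4 [
    -- iteration 1/4 --
    BK 4.2: (15.284,14.284) -> (12.314,11.314) [heading=45, draw]
    LT 270: heading 45 -> 315
    FD 6.2: (12.314,11.314) -> (16.698,6.93) [heading=315, draw]
    -- iteration 2/4 --
    BK 4.2: (16.698,6.93) -> (13.728,9.899) [heading=315, draw]
    LT 270: heading 315 -> 225
    FD 6.2: (13.728,9.899) -> (9.344,5.515) [heading=225, draw]
    -- iteration 3/4 --
    BK 4.2: (9.344,5.515) -> (12.314,8.485) [heading=225, draw]
    LT 270: heading 225 -> 135
    FD 6.2: (12.314,8.485) -> (7.93,12.869) [heading=135, draw]
    -- iteration 4/4 --
    BK 4.2: (7.93,12.869) -> (10.899,9.899) [heading=135, draw]
    LT 270: heading 135 -> 45
    FD 6.2: (10.899,9.899) -> (15.284,14.284) [heading=45, draw]
  ]
  -- iteration 2/4 --
  FD 14.4: (15.284,14.284) -> (25.466,24.466) [heading=45, draw]
  FD 5.8: (25.466,24.466) -> (29.567,28.567) [heading=45, draw]
  REPEAT 4 [
    -- iteration 1/4 --
    BK 4.2: (29.567,28.567) -> (26.597,25.597) [heading=45, draw]
    LT 270: heading 45 -> 315
    FD 6.2: (26.597,25.597) -> (30.981,21.213) [heading=315, draw]
    -- iteration 2/4 --
    BK 4.2: (30.981,21.213) -> (28.011,24.183) [heading=315, draw]
    LT 270: heading 315 -> 225
    FD 6.2: (28.011,24.183) -> (23.627,19.799) [heading=225, draw]
    -- iteration 3/4 --
    BK 4.2: (23.627,19.799) -> (26.597,22.769) [heading=225, draw]
    LT 270: heading 225 -> 135
    FD 6.2: (26.597,22.769) -> (22.213,27.153) [heading=135, draw]
    -- iteration 4/4 --
    BK 4.2: (22.213,27.153) -> (25.183,24.183) [heading=135, draw]
    LT 270: heading 135 -> 45
    FD 6.2: (25.183,24.183) -> (29.567,28.567) [heading=45, draw]
  ]
  -- iteration 3/4 --
  FD 14.4: (29.567,28.567) -> (39.749,38.749) [heading=45, draw]
  FD 5.8: (39.749,38.749) -> (43.851,42.851) [heading=45, draw]
  REPEAT 4 [
    -- iteration 1/4 --
    BK 4.2: (43.851,42.851) -> (40.881,39.881) [heading=45, draw]
    LT 270: heading 45 -> 315
    FD 6.2: (40.881,39.881) -> (45.265,35.497) [heading=315, draw]
    -- iteration 2/4 --
    BK 4.2: (45.265,35.497) -> (42.295,38.467) [heading=315, draw]
    LT 270: heading 315 -> 225
    FD 6.2: (42.295,38.467) -> (37.911,34.083) [heading=225, draw]
    -- iteration 3/4 --
    BK 4.2: (37.911,34.083) -> (40.881,37.052) [heading=225, draw]
    LT 270: heading 225 -> 135
    FD 6.2: (40.881,37.052) -> (36.497,41.436) [heading=135, draw]
    -- iteration 4/4 --
    BK 4.2: (36.497,41.436) -> (39.467,38.467) [heading=135, draw]
    LT 270: heading 135 -> 45
    FD 6.2: (39.467,38.467) -> (43.851,42.851) [heading=45, draw]
  ]
  -- iteration 4/4 --
  FD 14.4: (43.851,42.851) -> (54.033,53.033) [heading=45, draw]
  FD 5.8: (54.033,53.033) -> (58.134,57.134) [heading=45, draw]
  REPEAT 4 [
    -- iteration 1/4 --
    BK 4.2: (58.134,57.134) -> (55.164,54.164) [heading=45, draw]
    LT 270: heading 45 -> 315
    FD 6.2: (55.164,54.164) -> (59.548,49.78) [heading=315, draw]
    -- iteration 2/4 --
    BK 4.2: (59.548,49.78) -> (56.579,52.75) [heading=315, draw]
    LT 270: heading 315 -> 225
    FD 6.2: (56.579,52.75) -> (52.195,48.366) [heading=225, draw]
    -- iteration 3/4 --
    BK 4.2: (52.195,48.366) -> (55.164,51.336) [heading=225, draw]
    LT 270: heading 225 -> 135
    FD 6.2: (55.164,51.336) -> (50.78,55.72) [heading=135, draw]
    -- iteration 4/4 --
    BK 4.2: (50.78,55.72) -> (53.75,52.75) [heading=135, draw]
    LT 270: heading 135 -> 45
    FD 6.2: (53.75,52.75) -> (58.134,57.134) [heading=45, draw]
  ]
]
BK 1.9: (58.134,57.134) -> (56.791,55.791) [heading=45, draw]
Final: pos=(56.791,55.791), heading=45, 41 segment(s) drawn

Answer: 56.791 55.791 45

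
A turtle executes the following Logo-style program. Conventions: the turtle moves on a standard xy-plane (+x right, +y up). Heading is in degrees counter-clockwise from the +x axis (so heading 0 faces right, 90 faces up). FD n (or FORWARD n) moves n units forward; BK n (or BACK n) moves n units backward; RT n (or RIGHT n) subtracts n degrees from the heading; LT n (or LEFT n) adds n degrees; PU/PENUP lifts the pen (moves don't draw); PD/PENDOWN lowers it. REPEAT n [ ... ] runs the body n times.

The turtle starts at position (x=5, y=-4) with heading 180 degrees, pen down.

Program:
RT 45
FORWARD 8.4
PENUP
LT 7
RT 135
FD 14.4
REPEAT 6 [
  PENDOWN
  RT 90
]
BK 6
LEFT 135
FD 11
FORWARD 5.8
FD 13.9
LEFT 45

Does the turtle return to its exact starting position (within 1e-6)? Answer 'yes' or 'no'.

Answer: no

Derivation:
Executing turtle program step by step:
Start: pos=(5,-4), heading=180, pen down
RT 45: heading 180 -> 135
FD 8.4: (5,-4) -> (-0.94,1.94) [heading=135, draw]
PU: pen up
LT 7: heading 135 -> 142
RT 135: heading 142 -> 7
FD 14.4: (-0.94,1.94) -> (13.353,3.695) [heading=7, move]
REPEAT 6 [
  -- iteration 1/6 --
  PD: pen down
  RT 90: heading 7 -> 277
  -- iteration 2/6 --
  PD: pen down
  RT 90: heading 277 -> 187
  -- iteration 3/6 --
  PD: pen down
  RT 90: heading 187 -> 97
  -- iteration 4/6 --
  PD: pen down
  RT 90: heading 97 -> 7
  -- iteration 5/6 --
  PD: pen down
  RT 90: heading 7 -> 277
  -- iteration 6/6 --
  PD: pen down
  RT 90: heading 277 -> 187
]
BK 6: (13.353,3.695) -> (19.308,4.426) [heading=187, draw]
LT 135: heading 187 -> 322
FD 11: (19.308,4.426) -> (27.976,-2.346) [heading=322, draw]
FD 5.8: (27.976,-2.346) -> (32.547,-5.917) [heading=322, draw]
FD 13.9: (32.547,-5.917) -> (43.5,-14.475) [heading=322, draw]
LT 45: heading 322 -> 7
Final: pos=(43.5,-14.475), heading=7, 5 segment(s) drawn

Start position: (5, -4)
Final position: (43.5, -14.475)
Distance = 39.9; >= 1e-6 -> NOT closed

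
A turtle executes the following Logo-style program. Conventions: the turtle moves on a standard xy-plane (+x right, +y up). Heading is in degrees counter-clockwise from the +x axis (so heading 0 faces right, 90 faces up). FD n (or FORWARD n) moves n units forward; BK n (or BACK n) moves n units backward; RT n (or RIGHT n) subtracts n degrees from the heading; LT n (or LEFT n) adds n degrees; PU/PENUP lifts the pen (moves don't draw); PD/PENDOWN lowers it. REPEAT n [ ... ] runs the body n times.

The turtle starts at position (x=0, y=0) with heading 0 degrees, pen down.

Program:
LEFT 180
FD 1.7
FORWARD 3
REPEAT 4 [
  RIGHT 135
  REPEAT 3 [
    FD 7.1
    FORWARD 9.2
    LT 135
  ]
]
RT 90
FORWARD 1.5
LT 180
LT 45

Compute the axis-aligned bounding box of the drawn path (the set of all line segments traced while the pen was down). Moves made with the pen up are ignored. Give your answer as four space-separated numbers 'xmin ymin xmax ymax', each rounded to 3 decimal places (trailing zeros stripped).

Answer: -16.226 -18.278 13.578 11.526

Derivation:
Executing turtle program step by step:
Start: pos=(0,0), heading=0, pen down
LT 180: heading 0 -> 180
FD 1.7: (0,0) -> (-1.7,0) [heading=180, draw]
FD 3: (-1.7,0) -> (-4.7,0) [heading=180, draw]
REPEAT 4 [
  -- iteration 1/4 --
  RT 135: heading 180 -> 45
  REPEAT 3 [
    -- iteration 1/3 --
    FD 7.1: (-4.7,0) -> (0.32,5.02) [heading=45, draw]
    FD 9.2: (0.32,5.02) -> (6.826,11.526) [heading=45, draw]
    LT 135: heading 45 -> 180
    -- iteration 2/3 --
    FD 7.1: (6.826,11.526) -> (-0.274,11.526) [heading=180, draw]
    FD 9.2: (-0.274,11.526) -> (-9.474,11.526) [heading=180, draw]
    LT 135: heading 180 -> 315
    -- iteration 3/3 --
    FD 7.1: (-9.474,11.526) -> (-4.454,6.505) [heading=315, draw]
    FD 9.2: (-4.454,6.505) -> (2.052,0) [heading=315, draw]
    LT 135: heading 315 -> 90
  ]
  -- iteration 2/4 --
  RT 135: heading 90 -> 315
  REPEAT 3 [
    -- iteration 1/3 --
    FD 7.1: (2.052,0) -> (7.072,-5.02) [heading=315, draw]
    FD 9.2: (7.072,-5.02) -> (13.578,-11.526) [heading=315, draw]
    LT 135: heading 315 -> 90
    -- iteration 2/3 --
    FD 7.1: (13.578,-11.526) -> (13.578,-4.426) [heading=90, draw]
    FD 9.2: (13.578,-4.426) -> (13.578,4.774) [heading=90, draw]
    LT 135: heading 90 -> 225
    -- iteration 3/3 --
    FD 7.1: (13.578,4.774) -> (8.557,-0.246) [heading=225, draw]
    FD 9.2: (8.557,-0.246) -> (2.052,-6.752) [heading=225, draw]
    LT 135: heading 225 -> 0
  ]
  -- iteration 3/4 --
  RT 135: heading 0 -> 225
  REPEAT 3 [
    -- iteration 1/3 --
    FD 7.1: (2.052,-6.752) -> (-2.969,-11.772) [heading=225, draw]
    FD 9.2: (-2.969,-11.772) -> (-9.474,-18.278) [heading=225, draw]
    LT 135: heading 225 -> 0
    -- iteration 2/3 --
    FD 7.1: (-9.474,-18.278) -> (-2.374,-18.278) [heading=0, draw]
    FD 9.2: (-2.374,-18.278) -> (6.826,-18.278) [heading=0, draw]
    LT 135: heading 0 -> 135
    -- iteration 3/3 --
    FD 7.1: (6.826,-18.278) -> (1.805,-13.257) [heading=135, draw]
    FD 9.2: (1.805,-13.257) -> (-4.7,-6.752) [heading=135, draw]
    LT 135: heading 135 -> 270
  ]
  -- iteration 4/4 --
  RT 135: heading 270 -> 135
  REPEAT 3 [
    -- iteration 1/3 --
    FD 7.1: (-4.7,-6.752) -> (-9.72,-1.731) [heading=135, draw]
    FD 9.2: (-9.72,-1.731) -> (-16.226,4.774) [heading=135, draw]
    LT 135: heading 135 -> 270
    -- iteration 2/3 --
    FD 7.1: (-16.226,4.774) -> (-16.226,-2.326) [heading=270, draw]
    FD 9.2: (-16.226,-2.326) -> (-16.226,-11.526) [heading=270, draw]
    LT 135: heading 270 -> 45
    -- iteration 3/3 --
    FD 7.1: (-16.226,-11.526) -> (-11.205,-6.505) [heading=45, draw]
    FD 9.2: (-11.205,-6.505) -> (-4.7,0) [heading=45, draw]
    LT 135: heading 45 -> 180
  ]
]
RT 90: heading 180 -> 90
FD 1.5: (-4.7,0) -> (-4.7,1.5) [heading=90, draw]
LT 180: heading 90 -> 270
LT 45: heading 270 -> 315
Final: pos=(-4.7,1.5), heading=315, 27 segment(s) drawn

Segment endpoints: x in {-16.226, -16.226, -16.226, -11.205, -9.72, -9.474, -9.474, -4.7, -4.7, -4.7, -4.7, -4.454, -2.969, -2.374, -1.7, -0.274, 0, 0.32, 1.805, 2.052, 2.052, 6.826, 6.826, 7.072, 8.557, 13.578, 13.578, 13.578}, y in {-18.278, -18.278, -18.278, -13.257, -11.772, -11.526, -11.526, -6.752, -6.752, -6.505, -5.02, -4.426, -2.326, -1.731, -0.246, 0, 0, 0, 0, 0, 1.5, 4.774, 4.774, 5.02, 6.505, 11.526, 11.526}
xmin=-16.226, ymin=-18.278, xmax=13.578, ymax=11.526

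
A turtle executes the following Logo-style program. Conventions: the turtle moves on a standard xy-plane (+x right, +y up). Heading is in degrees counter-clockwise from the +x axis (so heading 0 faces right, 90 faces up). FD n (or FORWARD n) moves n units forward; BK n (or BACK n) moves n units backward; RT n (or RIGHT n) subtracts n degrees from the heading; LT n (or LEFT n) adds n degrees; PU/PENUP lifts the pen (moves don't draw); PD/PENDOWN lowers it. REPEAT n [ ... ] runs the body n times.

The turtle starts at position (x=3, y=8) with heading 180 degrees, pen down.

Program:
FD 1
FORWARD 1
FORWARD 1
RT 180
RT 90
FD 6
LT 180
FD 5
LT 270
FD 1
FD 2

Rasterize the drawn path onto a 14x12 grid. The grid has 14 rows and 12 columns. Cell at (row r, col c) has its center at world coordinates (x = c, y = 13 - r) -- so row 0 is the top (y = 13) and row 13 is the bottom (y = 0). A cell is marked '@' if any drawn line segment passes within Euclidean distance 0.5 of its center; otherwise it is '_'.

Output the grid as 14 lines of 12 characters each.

Segment 0: (3,8) -> (2,8)
Segment 1: (2,8) -> (1,8)
Segment 2: (1,8) -> (0,8)
Segment 3: (0,8) -> (0,2)
Segment 4: (0,2) -> (0,7)
Segment 5: (0,7) -> (1,7)
Segment 6: (1,7) -> (3,7)

Answer: ____________
____________
____________
____________
____________
@@@@________
@@@@________
@___________
@___________
@___________
@___________
@___________
____________
____________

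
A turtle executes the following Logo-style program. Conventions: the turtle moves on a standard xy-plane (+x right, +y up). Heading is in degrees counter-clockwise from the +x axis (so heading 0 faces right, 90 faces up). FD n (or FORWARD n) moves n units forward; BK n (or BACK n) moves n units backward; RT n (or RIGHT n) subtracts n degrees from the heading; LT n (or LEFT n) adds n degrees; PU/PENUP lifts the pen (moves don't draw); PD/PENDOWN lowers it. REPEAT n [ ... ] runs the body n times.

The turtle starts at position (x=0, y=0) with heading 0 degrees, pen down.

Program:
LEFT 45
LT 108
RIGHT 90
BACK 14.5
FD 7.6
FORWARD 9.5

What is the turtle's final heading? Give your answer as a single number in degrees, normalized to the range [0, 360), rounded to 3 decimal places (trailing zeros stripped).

Answer: 63

Derivation:
Executing turtle program step by step:
Start: pos=(0,0), heading=0, pen down
LT 45: heading 0 -> 45
LT 108: heading 45 -> 153
RT 90: heading 153 -> 63
BK 14.5: (0,0) -> (-6.583,-12.92) [heading=63, draw]
FD 7.6: (-6.583,-12.92) -> (-3.133,-6.148) [heading=63, draw]
FD 9.5: (-3.133,-6.148) -> (1.18,2.317) [heading=63, draw]
Final: pos=(1.18,2.317), heading=63, 3 segment(s) drawn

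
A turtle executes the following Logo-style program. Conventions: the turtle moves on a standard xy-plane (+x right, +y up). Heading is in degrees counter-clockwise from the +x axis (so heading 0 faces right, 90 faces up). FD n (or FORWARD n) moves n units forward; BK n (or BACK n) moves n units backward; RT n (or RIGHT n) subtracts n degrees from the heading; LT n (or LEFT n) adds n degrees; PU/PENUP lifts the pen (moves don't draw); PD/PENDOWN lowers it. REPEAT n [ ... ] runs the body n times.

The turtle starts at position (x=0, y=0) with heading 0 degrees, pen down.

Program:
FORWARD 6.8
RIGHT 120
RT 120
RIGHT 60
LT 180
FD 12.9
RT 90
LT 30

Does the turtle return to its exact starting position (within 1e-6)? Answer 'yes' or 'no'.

Answer: no

Derivation:
Executing turtle program step by step:
Start: pos=(0,0), heading=0, pen down
FD 6.8: (0,0) -> (6.8,0) [heading=0, draw]
RT 120: heading 0 -> 240
RT 120: heading 240 -> 120
RT 60: heading 120 -> 60
LT 180: heading 60 -> 240
FD 12.9: (6.8,0) -> (0.35,-11.172) [heading=240, draw]
RT 90: heading 240 -> 150
LT 30: heading 150 -> 180
Final: pos=(0.35,-11.172), heading=180, 2 segment(s) drawn

Start position: (0, 0)
Final position: (0.35, -11.172)
Distance = 11.177; >= 1e-6 -> NOT closed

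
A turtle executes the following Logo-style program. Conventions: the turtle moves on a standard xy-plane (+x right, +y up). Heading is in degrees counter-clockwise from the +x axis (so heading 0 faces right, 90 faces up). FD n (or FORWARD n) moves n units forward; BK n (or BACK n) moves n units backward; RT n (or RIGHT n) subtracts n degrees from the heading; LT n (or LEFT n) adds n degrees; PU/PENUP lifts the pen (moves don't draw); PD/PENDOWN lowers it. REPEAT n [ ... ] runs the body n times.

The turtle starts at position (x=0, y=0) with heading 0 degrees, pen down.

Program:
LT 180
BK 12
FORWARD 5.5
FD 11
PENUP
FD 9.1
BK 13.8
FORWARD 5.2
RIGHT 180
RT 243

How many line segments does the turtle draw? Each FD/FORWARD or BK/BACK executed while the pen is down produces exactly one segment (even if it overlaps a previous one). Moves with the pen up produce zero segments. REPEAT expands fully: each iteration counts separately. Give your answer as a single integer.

Answer: 3

Derivation:
Executing turtle program step by step:
Start: pos=(0,0), heading=0, pen down
LT 180: heading 0 -> 180
BK 12: (0,0) -> (12,0) [heading=180, draw]
FD 5.5: (12,0) -> (6.5,0) [heading=180, draw]
FD 11: (6.5,0) -> (-4.5,0) [heading=180, draw]
PU: pen up
FD 9.1: (-4.5,0) -> (-13.6,0) [heading=180, move]
BK 13.8: (-13.6,0) -> (0.2,0) [heading=180, move]
FD 5.2: (0.2,0) -> (-5,0) [heading=180, move]
RT 180: heading 180 -> 0
RT 243: heading 0 -> 117
Final: pos=(-5,0), heading=117, 3 segment(s) drawn
Segments drawn: 3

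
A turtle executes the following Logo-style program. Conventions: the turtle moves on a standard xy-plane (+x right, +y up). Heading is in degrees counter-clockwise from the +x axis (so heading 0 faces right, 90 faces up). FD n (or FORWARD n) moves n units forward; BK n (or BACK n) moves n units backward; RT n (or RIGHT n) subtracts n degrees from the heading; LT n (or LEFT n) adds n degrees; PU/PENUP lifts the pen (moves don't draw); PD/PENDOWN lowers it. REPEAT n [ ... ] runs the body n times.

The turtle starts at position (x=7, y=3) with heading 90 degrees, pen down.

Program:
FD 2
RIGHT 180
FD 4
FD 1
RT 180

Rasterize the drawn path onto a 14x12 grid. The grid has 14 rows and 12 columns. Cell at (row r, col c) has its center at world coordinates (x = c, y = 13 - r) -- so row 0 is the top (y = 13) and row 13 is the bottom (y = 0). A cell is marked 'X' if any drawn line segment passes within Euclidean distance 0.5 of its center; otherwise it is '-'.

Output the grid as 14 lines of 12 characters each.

Answer: ------------
------------
------------
------------
------------
------------
------------
------------
-------X----
-------X----
-------X----
-------X----
-------X----
-------X----

Derivation:
Segment 0: (7,3) -> (7,5)
Segment 1: (7,5) -> (7,1)
Segment 2: (7,1) -> (7,0)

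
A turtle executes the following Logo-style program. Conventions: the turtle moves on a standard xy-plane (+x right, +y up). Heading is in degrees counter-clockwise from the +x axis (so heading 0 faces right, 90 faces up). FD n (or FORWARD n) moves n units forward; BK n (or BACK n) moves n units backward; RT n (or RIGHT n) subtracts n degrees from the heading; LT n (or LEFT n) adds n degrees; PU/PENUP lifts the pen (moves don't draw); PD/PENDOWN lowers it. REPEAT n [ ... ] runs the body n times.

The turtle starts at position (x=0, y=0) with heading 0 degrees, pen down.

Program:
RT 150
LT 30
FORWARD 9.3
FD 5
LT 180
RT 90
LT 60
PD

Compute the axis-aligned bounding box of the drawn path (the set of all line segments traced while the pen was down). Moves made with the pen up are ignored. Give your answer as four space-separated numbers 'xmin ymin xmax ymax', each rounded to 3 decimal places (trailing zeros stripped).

Answer: -7.15 -12.384 0 0

Derivation:
Executing turtle program step by step:
Start: pos=(0,0), heading=0, pen down
RT 150: heading 0 -> 210
LT 30: heading 210 -> 240
FD 9.3: (0,0) -> (-4.65,-8.054) [heading=240, draw]
FD 5: (-4.65,-8.054) -> (-7.15,-12.384) [heading=240, draw]
LT 180: heading 240 -> 60
RT 90: heading 60 -> 330
LT 60: heading 330 -> 30
PD: pen down
Final: pos=(-7.15,-12.384), heading=30, 2 segment(s) drawn

Segment endpoints: x in {-7.15, -4.65, 0}, y in {-12.384, -8.054, 0}
xmin=-7.15, ymin=-12.384, xmax=0, ymax=0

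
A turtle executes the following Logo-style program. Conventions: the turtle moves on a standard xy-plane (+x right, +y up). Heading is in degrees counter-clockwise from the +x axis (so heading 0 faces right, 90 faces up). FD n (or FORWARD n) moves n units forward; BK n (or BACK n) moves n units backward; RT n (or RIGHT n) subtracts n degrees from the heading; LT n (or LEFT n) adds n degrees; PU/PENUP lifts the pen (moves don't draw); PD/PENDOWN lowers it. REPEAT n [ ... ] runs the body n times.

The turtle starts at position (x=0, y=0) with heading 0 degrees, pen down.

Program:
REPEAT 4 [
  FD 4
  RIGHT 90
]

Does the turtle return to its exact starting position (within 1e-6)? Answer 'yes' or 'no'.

Answer: yes

Derivation:
Executing turtle program step by step:
Start: pos=(0,0), heading=0, pen down
REPEAT 4 [
  -- iteration 1/4 --
  FD 4: (0,0) -> (4,0) [heading=0, draw]
  RT 90: heading 0 -> 270
  -- iteration 2/4 --
  FD 4: (4,0) -> (4,-4) [heading=270, draw]
  RT 90: heading 270 -> 180
  -- iteration 3/4 --
  FD 4: (4,-4) -> (0,-4) [heading=180, draw]
  RT 90: heading 180 -> 90
  -- iteration 4/4 --
  FD 4: (0,-4) -> (0,0) [heading=90, draw]
  RT 90: heading 90 -> 0
]
Final: pos=(0,0), heading=0, 4 segment(s) drawn

Start position: (0, 0)
Final position: (0, 0)
Distance = 0; < 1e-6 -> CLOSED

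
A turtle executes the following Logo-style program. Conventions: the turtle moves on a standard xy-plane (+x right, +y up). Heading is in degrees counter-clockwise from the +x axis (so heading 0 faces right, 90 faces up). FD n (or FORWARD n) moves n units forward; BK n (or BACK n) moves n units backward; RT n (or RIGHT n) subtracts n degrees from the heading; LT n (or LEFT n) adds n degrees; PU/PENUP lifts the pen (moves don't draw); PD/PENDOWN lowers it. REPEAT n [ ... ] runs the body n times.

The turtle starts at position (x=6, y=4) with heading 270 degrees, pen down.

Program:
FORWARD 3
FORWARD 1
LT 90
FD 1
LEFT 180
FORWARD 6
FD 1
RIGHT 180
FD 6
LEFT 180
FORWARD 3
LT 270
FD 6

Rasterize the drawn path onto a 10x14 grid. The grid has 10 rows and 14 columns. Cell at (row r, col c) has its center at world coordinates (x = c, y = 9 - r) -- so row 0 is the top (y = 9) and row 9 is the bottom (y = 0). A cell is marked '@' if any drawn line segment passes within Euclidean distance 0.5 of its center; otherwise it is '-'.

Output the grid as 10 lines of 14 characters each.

Segment 0: (6,4) -> (6,1)
Segment 1: (6,1) -> (6,0)
Segment 2: (6,0) -> (7,-0)
Segment 3: (7,-0) -> (1,0)
Segment 4: (1,0) -> (-0,0)
Segment 5: (-0,0) -> (6,0)
Segment 6: (6,0) -> (3,0)
Segment 7: (3,0) -> (3,6)

Answer: --------------
--------------
--------------
---@----------
---@----------
---@--@-------
---@--@-------
---@--@-------
---@--@-------
@@@@@@@@------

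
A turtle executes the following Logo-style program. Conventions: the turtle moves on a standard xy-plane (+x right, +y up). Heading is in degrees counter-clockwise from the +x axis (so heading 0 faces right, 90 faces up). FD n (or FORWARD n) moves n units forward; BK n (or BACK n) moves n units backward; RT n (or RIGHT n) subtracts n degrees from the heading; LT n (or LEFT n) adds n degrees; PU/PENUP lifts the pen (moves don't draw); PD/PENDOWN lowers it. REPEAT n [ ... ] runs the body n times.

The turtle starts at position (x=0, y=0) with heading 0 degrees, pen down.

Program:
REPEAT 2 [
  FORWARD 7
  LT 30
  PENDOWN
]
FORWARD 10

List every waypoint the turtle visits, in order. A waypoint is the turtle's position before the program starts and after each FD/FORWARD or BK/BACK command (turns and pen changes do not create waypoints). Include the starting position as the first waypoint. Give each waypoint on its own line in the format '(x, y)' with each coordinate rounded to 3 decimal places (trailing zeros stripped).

Answer: (0, 0)
(7, 0)
(13.062, 3.5)
(18.062, 12.16)

Derivation:
Executing turtle program step by step:
Start: pos=(0,0), heading=0, pen down
REPEAT 2 [
  -- iteration 1/2 --
  FD 7: (0,0) -> (7,0) [heading=0, draw]
  LT 30: heading 0 -> 30
  PD: pen down
  -- iteration 2/2 --
  FD 7: (7,0) -> (13.062,3.5) [heading=30, draw]
  LT 30: heading 30 -> 60
  PD: pen down
]
FD 10: (13.062,3.5) -> (18.062,12.16) [heading=60, draw]
Final: pos=(18.062,12.16), heading=60, 3 segment(s) drawn
Waypoints (4 total):
(0, 0)
(7, 0)
(13.062, 3.5)
(18.062, 12.16)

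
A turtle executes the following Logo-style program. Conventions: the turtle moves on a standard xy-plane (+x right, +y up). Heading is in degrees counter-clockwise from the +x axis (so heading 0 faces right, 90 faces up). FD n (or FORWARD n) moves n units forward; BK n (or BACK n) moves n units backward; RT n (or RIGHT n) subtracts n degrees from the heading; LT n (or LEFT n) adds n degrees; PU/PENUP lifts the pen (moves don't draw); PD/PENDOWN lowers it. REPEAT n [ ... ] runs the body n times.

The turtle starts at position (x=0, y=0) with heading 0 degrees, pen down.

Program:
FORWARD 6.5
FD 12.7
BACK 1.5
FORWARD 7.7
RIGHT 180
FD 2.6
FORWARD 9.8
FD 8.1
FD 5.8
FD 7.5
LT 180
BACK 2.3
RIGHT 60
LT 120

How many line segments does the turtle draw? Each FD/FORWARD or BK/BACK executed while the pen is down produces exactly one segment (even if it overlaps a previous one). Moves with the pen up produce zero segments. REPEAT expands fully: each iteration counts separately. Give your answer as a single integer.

Executing turtle program step by step:
Start: pos=(0,0), heading=0, pen down
FD 6.5: (0,0) -> (6.5,0) [heading=0, draw]
FD 12.7: (6.5,0) -> (19.2,0) [heading=0, draw]
BK 1.5: (19.2,0) -> (17.7,0) [heading=0, draw]
FD 7.7: (17.7,0) -> (25.4,0) [heading=0, draw]
RT 180: heading 0 -> 180
FD 2.6: (25.4,0) -> (22.8,0) [heading=180, draw]
FD 9.8: (22.8,0) -> (13,0) [heading=180, draw]
FD 8.1: (13,0) -> (4.9,0) [heading=180, draw]
FD 5.8: (4.9,0) -> (-0.9,0) [heading=180, draw]
FD 7.5: (-0.9,0) -> (-8.4,0) [heading=180, draw]
LT 180: heading 180 -> 0
BK 2.3: (-8.4,0) -> (-10.7,0) [heading=0, draw]
RT 60: heading 0 -> 300
LT 120: heading 300 -> 60
Final: pos=(-10.7,0), heading=60, 10 segment(s) drawn
Segments drawn: 10

Answer: 10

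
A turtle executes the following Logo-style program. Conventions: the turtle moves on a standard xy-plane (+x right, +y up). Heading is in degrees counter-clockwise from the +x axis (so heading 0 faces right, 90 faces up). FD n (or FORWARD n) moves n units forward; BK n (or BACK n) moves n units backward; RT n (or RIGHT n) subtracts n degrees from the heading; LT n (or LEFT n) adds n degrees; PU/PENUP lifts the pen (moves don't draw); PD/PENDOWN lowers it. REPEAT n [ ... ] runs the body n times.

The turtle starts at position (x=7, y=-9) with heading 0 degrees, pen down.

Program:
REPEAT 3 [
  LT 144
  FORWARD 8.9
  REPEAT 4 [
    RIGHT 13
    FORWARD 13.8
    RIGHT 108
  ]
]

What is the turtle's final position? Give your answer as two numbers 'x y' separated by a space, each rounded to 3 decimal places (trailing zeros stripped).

Executing turtle program step by step:
Start: pos=(7,-9), heading=0, pen down
REPEAT 3 [
  -- iteration 1/3 --
  LT 144: heading 0 -> 144
  FD 8.9: (7,-9) -> (-0.2,-3.769) [heading=144, draw]
  REPEAT 4 [
    -- iteration 1/4 --
    RT 13: heading 144 -> 131
    FD 13.8: (-0.2,-3.769) -> (-9.254,6.646) [heading=131, draw]
    RT 108: heading 131 -> 23
    -- iteration 2/4 --
    RT 13: heading 23 -> 10
    FD 13.8: (-9.254,6.646) -> (4.336,9.043) [heading=10, draw]
    RT 108: heading 10 -> 262
    -- iteration 3/4 --
    RT 13: heading 262 -> 249
    FD 13.8: (4.336,9.043) -> (-0.609,-3.841) [heading=249, draw]
    RT 108: heading 249 -> 141
    -- iteration 4/4 --
    RT 13: heading 141 -> 128
    FD 13.8: (-0.609,-3.841) -> (-9.105,7.034) [heading=128, draw]
    RT 108: heading 128 -> 20
  ]
  -- iteration 2/3 --
  LT 144: heading 20 -> 164
  FD 8.9: (-9.105,7.034) -> (-17.66,9.487) [heading=164, draw]
  REPEAT 4 [
    -- iteration 1/4 --
    RT 13: heading 164 -> 151
    FD 13.8: (-17.66,9.487) -> (-29.73,16.177) [heading=151, draw]
    RT 108: heading 151 -> 43
    -- iteration 2/4 --
    RT 13: heading 43 -> 30
    FD 13.8: (-29.73,16.177) -> (-17.779,23.077) [heading=30, draw]
    RT 108: heading 30 -> 282
    -- iteration 3/4 --
    RT 13: heading 282 -> 269
    FD 13.8: (-17.779,23.077) -> (-18.02,9.279) [heading=269, draw]
    RT 108: heading 269 -> 161
    -- iteration 4/4 --
    RT 13: heading 161 -> 148
    FD 13.8: (-18.02,9.279) -> (-29.723,16.592) [heading=148, draw]
    RT 108: heading 148 -> 40
  ]
  -- iteration 3/3 --
  LT 144: heading 40 -> 184
  FD 8.9: (-29.723,16.592) -> (-38.601,15.971) [heading=184, draw]
  REPEAT 4 [
    -- iteration 1/4 --
    RT 13: heading 184 -> 171
    FD 13.8: (-38.601,15.971) -> (-52.231,18.13) [heading=171, draw]
    RT 108: heading 171 -> 63
    -- iteration 2/4 --
    RT 13: heading 63 -> 50
    FD 13.8: (-52.231,18.13) -> (-43.361,28.702) [heading=50, draw]
    RT 108: heading 50 -> 302
    -- iteration 3/4 --
    RT 13: heading 302 -> 289
    FD 13.8: (-43.361,28.702) -> (-38.868,15.654) [heading=289, draw]
    RT 108: heading 289 -> 181
    -- iteration 4/4 --
    RT 13: heading 181 -> 168
    FD 13.8: (-38.868,15.654) -> (-52.366,18.523) [heading=168, draw]
    RT 108: heading 168 -> 60
  ]
]
Final: pos=(-52.366,18.523), heading=60, 15 segment(s) drawn

Answer: -52.366 18.523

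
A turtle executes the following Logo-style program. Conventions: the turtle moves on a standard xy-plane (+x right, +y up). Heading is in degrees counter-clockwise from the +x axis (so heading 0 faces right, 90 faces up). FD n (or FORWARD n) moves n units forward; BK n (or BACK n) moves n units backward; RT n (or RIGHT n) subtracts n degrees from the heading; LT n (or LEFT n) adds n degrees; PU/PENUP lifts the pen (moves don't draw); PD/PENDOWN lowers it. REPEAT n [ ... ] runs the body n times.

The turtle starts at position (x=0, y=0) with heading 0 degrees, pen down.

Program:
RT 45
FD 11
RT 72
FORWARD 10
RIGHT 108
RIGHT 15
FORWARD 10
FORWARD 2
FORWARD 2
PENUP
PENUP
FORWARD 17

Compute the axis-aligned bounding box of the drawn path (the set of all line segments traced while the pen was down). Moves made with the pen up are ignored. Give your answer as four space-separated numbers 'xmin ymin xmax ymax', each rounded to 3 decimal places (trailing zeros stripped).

Executing turtle program step by step:
Start: pos=(0,0), heading=0, pen down
RT 45: heading 0 -> 315
FD 11: (0,0) -> (7.778,-7.778) [heading=315, draw]
RT 72: heading 315 -> 243
FD 10: (7.778,-7.778) -> (3.238,-16.688) [heading=243, draw]
RT 108: heading 243 -> 135
RT 15: heading 135 -> 120
FD 10: (3.238,-16.688) -> (-1.762,-8.028) [heading=120, draw]
FD 2: (-1.762,-8.028) -> (-2.762,-6.296) [heading=120, draw]
FD 2: (-2.762,-6.296) -> (-3.762,-4.564) [heading=120, draw]
PU: pen up
PU: pen up
FD 17: (-3.762,-4.564) -> (-12.262,10.159) [heading=120, move]
Final: pos=(-12.262,10.159), heading=120, 5 segment(s) drawn

Segment endpoints: x in {-3.762, -2.762, -1.762, 0, 3.238, 7.778}, y in {-16.688, -8.028, -7.778, -6.296, -4.564, 0}
xmin=-3.762, ymin=-16.688, xmax=7.778, ymax=0

Answer: -3.762 -16.688 7.778 0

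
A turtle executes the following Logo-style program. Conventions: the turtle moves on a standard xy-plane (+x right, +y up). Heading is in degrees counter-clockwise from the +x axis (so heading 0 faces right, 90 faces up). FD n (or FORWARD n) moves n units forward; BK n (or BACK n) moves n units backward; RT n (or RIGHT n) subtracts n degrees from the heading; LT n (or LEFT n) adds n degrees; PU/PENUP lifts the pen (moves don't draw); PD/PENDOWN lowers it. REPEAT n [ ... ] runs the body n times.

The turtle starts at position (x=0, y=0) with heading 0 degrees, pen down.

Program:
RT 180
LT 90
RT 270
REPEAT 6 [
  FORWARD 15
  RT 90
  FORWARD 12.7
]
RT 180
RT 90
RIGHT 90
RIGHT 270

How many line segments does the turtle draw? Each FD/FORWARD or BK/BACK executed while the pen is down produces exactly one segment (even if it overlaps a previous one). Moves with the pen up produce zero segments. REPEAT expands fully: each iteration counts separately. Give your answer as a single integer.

Answer: 12

Derivation:
Executing turtle program step by step:
Start: pos=(0,0), heading=0, pen down
RT 180: heading 0 -> 180
LT 90: heading 180 -> 270
RT 270: heading 270 -> 0
REPEAT 6 [
  -- iteration 1/6 --
  FD 15: (0,0) -> (15,0) [heading=0, draw]
  RT 90: heading 0 -> 270
  FD 12.7: (15,0) -> (15,-12.7) [heading=270, draw]
  -- iteration 2/6 --
  FD 15: (15,-12.7) -> (15,-27.7) [heading=270, draw]
  RT 90: heading 270 -> 180
  FD 12.7: (15,-27.7) -> (2.3,-27.7) [heading=180, draw]
  -- iteration 3/6 --
  FD 15: (2.3,-27.7) -> (-12.7,-27.7) [heading=180, draw]
  RT 90: heading 180 -> 90
  FD 12.7: (-12.7,-27.7) -> (-12.7,-15) [heading=90, draw]
  -- iteration 4/6 --
  FD 15: (-12.7,-15) -> (-12.7,0) [heading=90, draw]
  RT 90: heading 90 -> 0
  FD 12.7: (-12.7,0) -> (0,0) [heading=0, draw]
  -- iteration 5/6 --
  FD 15: (0,0) -> (15,0) [heading=0, draw]
  RT 90: heading 0 -> 270
  FD 12.7: (15,0) -> (15,-12.7) [heading=270, draw]
  -- iteration 6/6 --
  FD 15: (15,-12.7) -> (15,-27.7) [heading=270, draw]
  RT 90: heading 270 -> 180
  FD 12.7: (15,-27.7) -> (2.3,-27.7) [heading=180, draw]
]
RT 180: heading 180 -> 0
RT 90: heading 0 -> 270
RT 90: heading 270 -> 180
RT 270: heading 180 -> 270
Final: pos=(2.3,-27.7), heading=270, 12 segment(s) drawn
Segments drawn: 12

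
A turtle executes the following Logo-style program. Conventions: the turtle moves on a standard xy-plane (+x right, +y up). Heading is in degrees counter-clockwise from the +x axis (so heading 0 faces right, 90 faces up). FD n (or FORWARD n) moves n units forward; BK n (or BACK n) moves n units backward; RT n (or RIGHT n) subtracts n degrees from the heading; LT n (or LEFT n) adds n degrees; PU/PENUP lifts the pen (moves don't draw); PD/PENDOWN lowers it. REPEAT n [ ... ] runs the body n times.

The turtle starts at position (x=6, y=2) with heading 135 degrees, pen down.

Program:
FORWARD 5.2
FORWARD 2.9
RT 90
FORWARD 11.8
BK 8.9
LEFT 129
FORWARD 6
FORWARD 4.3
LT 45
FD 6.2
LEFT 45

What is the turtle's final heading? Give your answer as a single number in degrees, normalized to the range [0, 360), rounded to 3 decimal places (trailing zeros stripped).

Answer: 264

Derivation:
Executing turtle program step by step:
Start: pos=(6,2), heading=135, pen down
FD 5.2: (6,2) -> (2.323,5.677) [heading=135, draw]
FD 2.9: (2.323,5.677) -> (0.272,7.728) [heading=135, draw]
RT 90: heading 135 -> 45
FD 11.8: (0.272,7.728) -> (8.616,16.071) [heading=45, draw]
BK 8.9: (8.616,16.071) -> (2.323,9.778) [heading=45, draw]
LT 129: heading 45 -> 174
FD 6: (2.323,9.778) -> (-3.644,10.405) [heading=174, draw]
FD 4.3: (-3.644,10.405) -> (-7.921,10.855) [heading=174, draw]
LT 45: heading 174 -> 219
FD 6.2: (-7.921,10.855) -> (-12.739,6.953) [heading=219, draw]
LT 45: heading 219 -> 264
Final: pos=(-12.739,6.953), heading=264, 7 segment(s) drawn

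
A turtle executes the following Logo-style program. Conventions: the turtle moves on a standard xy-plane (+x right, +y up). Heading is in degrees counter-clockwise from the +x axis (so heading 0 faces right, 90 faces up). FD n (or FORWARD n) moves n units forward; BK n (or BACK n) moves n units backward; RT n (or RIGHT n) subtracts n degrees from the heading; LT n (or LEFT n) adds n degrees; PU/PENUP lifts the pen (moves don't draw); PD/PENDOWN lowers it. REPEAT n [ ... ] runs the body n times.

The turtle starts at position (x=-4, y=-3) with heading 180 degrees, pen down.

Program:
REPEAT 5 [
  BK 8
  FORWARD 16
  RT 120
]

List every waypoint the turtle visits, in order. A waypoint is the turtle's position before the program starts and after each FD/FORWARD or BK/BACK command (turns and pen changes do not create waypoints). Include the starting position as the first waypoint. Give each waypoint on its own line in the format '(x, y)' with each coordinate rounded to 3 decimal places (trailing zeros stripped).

Answer: (-4, -3)
(4, -3)
(-12, -3)
(-16, -9.928)
(-8, 3.928)
(-12, 10.856)
(-4, -3)
(4, -3)
(-12, -3)
(-16, -9.928)
(-8, 3.928)

Derivation:
Executing turtle program step by step:
Start: pos=(-4,-3), heading=180, pen down
REPEAT 5 [
  -- iteration 1/5 --
  BK 8: (-4,-3) -> (4,-3) [heading=180, draw]
  FD 16: (4,-3) -> (-12,-3) [heading=180, draw]
  RT 120: heading 180 -> 60
  -- iteration 2/5 --
  BK 8: (-12,-3) -> (-16,-9.928) [heading=60, draw]
  FD 16: (-16,-9.928) -> (-8,3.928) [heading=60, draw]
  RT 120: heading 60 -> 300
  -- iteration 3/5 --
  BK 8: (-8,3.928) -> (-12,10.856) [heading=300, draw]
  FD 16: (-12,10.856) -> (-4,-3) [heading=300, draw]
  RT 120: heading 300 -> 180
  -- iteration 4/5 --
  BK 8: (-4,-3) -> (4,-3) [heading=180, draw]
  FD 16: (4,-3) -> (-12,-3) [heading=180, draw]
  RT 120: heading 180 -> 60
  -- iteration 5/5 --
  BK 8: (-12,-3) -> (-16,-9.928) [heading=60, draw]
  FD 16: (-16,-9.928) -> (-8,3.928) [heading=60, draw]
  RT 120: heading 60 -> 300
]
Final: pos=(-8,3.928), heading=300, 10 segment(s) drawn
Waypoints (11 total):
(-4, -3)
(4, -3)
(-12, -3)
(-16, -9.928)
(-8, 3.928)
(-12, 10.856)
(-4, -3)
(4, -3)
(-12, -3)
(-16, -9.928)
(-8, 3.928)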